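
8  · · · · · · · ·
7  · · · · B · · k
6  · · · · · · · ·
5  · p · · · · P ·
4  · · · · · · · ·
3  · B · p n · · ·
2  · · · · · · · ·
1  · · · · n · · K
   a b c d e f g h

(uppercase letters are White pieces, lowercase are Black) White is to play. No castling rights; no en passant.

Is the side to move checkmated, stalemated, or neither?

neither

White to move; white king on h1.
In check: no.
Legal moves for White include: Bf8, Bd8, Bf6, Bd6, Bc5, Bb4, Ba3, Bg8+, Bf7, Be6, Bd5, Bc4, Ba4, Bc2, Ba2, Bd1, Kh2, Kg1, ... (list truncated; more exist).
White has legal moves and is not in check → neither.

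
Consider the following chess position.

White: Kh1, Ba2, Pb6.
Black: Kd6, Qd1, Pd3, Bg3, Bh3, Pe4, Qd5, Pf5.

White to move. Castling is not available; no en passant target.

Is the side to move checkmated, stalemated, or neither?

White to move; white king on h1.
In check: yes, from the black queen on d1.
King squares — g1: attacked by Qd1; g2: attacked by Bh3; h2: attacked by Bg3.
Legal moves for White: none.
In check with no legal moves → checkmate.

checkmate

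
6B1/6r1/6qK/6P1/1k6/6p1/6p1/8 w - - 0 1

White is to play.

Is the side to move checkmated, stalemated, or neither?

checkmate

White to move; white king on h6.
In check: yes, from the black queen on g6.
King squares — g5: own pawn; h5: attacked by Qg6; g6: attacked by Rg7; g7: attacked by Qg6; h7: attacked by Qg6.
Legal moves for White: none.
In check with no legal moves → checkmate.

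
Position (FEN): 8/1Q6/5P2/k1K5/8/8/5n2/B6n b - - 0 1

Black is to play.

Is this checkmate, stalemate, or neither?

neither

Black to move; black king on a5.
In check: no.
Legal moves for Black: Ka4, Ng4, Ne4+, Nh3, Nd3+, Nd1, Ng3.
Black has 7 legal moves and is not in check → neither.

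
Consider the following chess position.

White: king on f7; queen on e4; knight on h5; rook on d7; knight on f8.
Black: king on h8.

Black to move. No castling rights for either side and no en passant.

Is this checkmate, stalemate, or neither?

stalemate

Black to move; black king on h8.
In check: no.
King squares — g7: attacked by Nh5; h7: attacked by Qe4; g8: attacked by Kf7.
Legal moves for Black: none.
Not in check and no legal moves → stalemate.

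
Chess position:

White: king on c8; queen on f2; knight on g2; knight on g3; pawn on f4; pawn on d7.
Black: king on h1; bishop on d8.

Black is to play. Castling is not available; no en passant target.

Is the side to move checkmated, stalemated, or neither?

neither

Black to move; black king on h1.
In check: yes, from the white knight on g3.
King squares — g1: attacked by Qf2; g2: attacked by Qf2; h2: available.
Legal moves for Black: Kh2.
Black is in check but has 1 legal move → neither.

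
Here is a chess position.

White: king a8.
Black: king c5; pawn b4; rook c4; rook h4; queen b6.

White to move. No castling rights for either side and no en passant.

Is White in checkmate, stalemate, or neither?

stalemate

White to move; white king on a8.
In check: no.
King squares — a7: attacked by Qb6; b7: attacked by Qb6; b8: attacked by Qb6.
Legal moves for White: none.
Not in check and no legal moves → stalemate.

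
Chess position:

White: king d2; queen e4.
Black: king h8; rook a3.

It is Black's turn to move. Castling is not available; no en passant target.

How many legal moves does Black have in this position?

16

Black to move; king on h8.
In check: no.
Legal moves: Kg8, Kg7, Ra8, Ra7, Ra6, Ra5, Ra4, Rh3, Rg3, Rf3, Re3, Rd3+, Rc3, Rb3, Ra2+, Ra1.
Count: 16.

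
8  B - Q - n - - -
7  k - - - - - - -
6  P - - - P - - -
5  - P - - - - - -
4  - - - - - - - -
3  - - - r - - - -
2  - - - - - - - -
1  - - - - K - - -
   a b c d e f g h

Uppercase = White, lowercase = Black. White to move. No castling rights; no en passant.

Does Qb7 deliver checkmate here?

yes

After Qb7: black king on a7; in check: yes, from the white queen on b7.
King squares — a6: attacked by Pb5; b6: attacked by Qb7; b7: attacked by Pa6; a8: attacked by Qb7; b8: attacked by Qb7.
Black has no legal moves → checkmate.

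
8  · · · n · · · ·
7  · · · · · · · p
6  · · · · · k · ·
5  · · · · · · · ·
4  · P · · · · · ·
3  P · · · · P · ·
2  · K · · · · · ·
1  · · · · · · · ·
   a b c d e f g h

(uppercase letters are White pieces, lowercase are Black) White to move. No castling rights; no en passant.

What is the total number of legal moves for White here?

10

White to move; king on b2.
In check: no.
Legal moves: Kc3, Kb3, Kc2, Ka2, Kc1, Kb1, Ka1, b5, f4, a4.
Count: 10.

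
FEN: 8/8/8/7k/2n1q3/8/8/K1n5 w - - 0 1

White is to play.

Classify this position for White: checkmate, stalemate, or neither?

stalemate

White to move; white king on a1.
In check: no.
King squares — b1: attacked by Qe4; a2: attacked by Nc1; b2: attacked by Nc4.
Legal moves for White: none.
Not in check and no legal moves → stalemate.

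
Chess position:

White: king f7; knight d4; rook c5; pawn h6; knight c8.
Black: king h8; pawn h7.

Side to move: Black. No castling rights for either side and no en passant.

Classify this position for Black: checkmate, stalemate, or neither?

stalemate

Black to move; black king on h8.
In check: no.
King squares — g7: attacked by Ph6; h7: own pawn; g8: attacked by Kf7.
Legal moves for Black: none.
Not in check and no legal moves → stalemate.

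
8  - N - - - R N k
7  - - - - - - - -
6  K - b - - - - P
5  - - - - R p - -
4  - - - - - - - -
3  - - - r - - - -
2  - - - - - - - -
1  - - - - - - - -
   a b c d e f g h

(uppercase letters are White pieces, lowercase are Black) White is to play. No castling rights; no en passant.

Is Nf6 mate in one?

yes

After Nf6: black king on h8; in check: yes, from the white rook on f8.
King squares — g7: attacked by Ph6; h7: attacked by Nf6; g8: attacked by Nf6.
Black has no legal moves → checkmate.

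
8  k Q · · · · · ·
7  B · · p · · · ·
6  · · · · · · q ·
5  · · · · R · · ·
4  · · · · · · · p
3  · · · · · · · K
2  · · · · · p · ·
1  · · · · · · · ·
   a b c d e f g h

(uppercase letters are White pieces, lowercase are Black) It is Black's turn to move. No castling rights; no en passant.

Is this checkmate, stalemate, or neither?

checkmate

Black to move; black king on a8.
In check: yes, from the white queen on b8.
King squares — a7: attacked by Qb8; b7: attacked by Qb8; b8: attacked by Ba7.
Legal moves for Black: none.
In check with no legal moves → checkmate.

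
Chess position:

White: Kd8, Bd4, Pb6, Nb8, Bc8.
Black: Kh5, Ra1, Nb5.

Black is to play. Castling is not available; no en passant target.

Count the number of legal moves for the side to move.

Black to move; king on h5.
In check: no.
Legal moves: Kh6, Kg6, Kg5, Kh4, Nc7, Na7, Nd6, Nxd4, Nc3, Na3, Ra8, Ra7, Ra6, Ra5, Ra4, Ra3, Ra2, Rh1, Rg1, Rf1, Re1, Rd1, Rc1, Rb1.
Count: 24.

24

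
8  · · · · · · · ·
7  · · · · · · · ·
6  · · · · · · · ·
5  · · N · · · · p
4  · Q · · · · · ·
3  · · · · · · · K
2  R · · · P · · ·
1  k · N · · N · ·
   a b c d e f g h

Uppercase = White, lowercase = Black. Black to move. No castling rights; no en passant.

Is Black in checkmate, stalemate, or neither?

checkmate

Black to move; black king on a1.
In check: yes, from the white rook on a2.
King squares — b1: attacked by Qb4; a2: attacked by Nc1; b2: attacked by Ra2.
Legal moves for Black: none.
In check with no legal moves → checkmate.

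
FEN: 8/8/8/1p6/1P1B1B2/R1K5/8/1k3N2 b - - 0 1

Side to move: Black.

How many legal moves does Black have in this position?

0

Black to move; king on b1.
In check: no.
Legal moves: none.
Count: 0.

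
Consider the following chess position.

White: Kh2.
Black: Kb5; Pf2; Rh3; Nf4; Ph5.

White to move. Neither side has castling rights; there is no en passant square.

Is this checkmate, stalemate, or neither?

checkmate

White to move; white king on h2.
In check: yes, from the black rook on h3.
King squares — g1: attacked by Pf2; h1: attacked by Rh3; g2: attacked by Nf4; g3: attacked by Rh3; h3: attacked by Nf4.
Legal moves for White: none.
In check with no legal moves → checkmate.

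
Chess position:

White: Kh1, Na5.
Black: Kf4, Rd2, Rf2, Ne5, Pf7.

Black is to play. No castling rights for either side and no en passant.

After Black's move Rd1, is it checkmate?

yes

After Rd1: white king on h1; in check: yes, from the black rook on d1.
King squares — g1: attacked by Rd1; g2: attacked by Rf2; h2: attacked by Rf2.
White has no legal moves → checkmate.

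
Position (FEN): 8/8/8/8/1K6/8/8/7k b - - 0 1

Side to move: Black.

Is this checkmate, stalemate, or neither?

Black to move; black king on h1.
In check: no.
Legal moves for Black: Kh2, Kg2, Kg1.
Black has 3 legal moves and is not in check → neither.

neither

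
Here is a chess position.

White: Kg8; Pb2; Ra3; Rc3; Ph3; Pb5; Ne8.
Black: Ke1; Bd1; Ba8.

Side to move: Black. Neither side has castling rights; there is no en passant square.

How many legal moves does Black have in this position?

Black to move; king on e1.
In check: no.
Legal moves: Bb7, Bc6, Bd5+, Be4, Baf3, Bg2, Bh1, Kf2, Ke2, Kd2, Kf1, Bh5, Bg4, Ba4, Bdf3, Bb3+, Be2, Bc2.
Count: 18.

18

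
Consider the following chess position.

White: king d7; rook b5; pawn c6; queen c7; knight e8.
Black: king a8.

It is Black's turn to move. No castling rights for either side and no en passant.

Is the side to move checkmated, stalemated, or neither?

Black to move; black king on a8.
In check: no.
King squares — a7: attacked by Qc7; b7: attacked by Rb5; b8: attacked by Rb5.
Legal moves for Black: none.
Not in check and no legal moves → stalemate.

stalemate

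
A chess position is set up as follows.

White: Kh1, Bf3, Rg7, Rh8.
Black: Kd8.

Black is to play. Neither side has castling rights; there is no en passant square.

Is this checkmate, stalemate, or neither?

Black to move; black king on d8.
In check: yes, from the white rook on h8.
King squares — c7: attacked by Rg7; d7: attacked by Rg7; e7: attacked by Rg7; c8: attacked by Rh8; e8: attacked by Rh8.
Legal moves for Black: none.
In check with no legal moves → checkmate.

checkmate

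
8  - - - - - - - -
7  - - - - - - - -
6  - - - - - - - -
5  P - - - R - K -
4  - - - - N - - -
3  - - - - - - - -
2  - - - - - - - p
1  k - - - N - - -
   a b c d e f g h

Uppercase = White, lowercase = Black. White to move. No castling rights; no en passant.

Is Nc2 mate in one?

no

After Nc2: black king on a1; in check: yes, from the white knight on c2.
Black has 3 legal replies: Kb2, Ka2, Kb1.
In check but a legal move exists → not checkmate.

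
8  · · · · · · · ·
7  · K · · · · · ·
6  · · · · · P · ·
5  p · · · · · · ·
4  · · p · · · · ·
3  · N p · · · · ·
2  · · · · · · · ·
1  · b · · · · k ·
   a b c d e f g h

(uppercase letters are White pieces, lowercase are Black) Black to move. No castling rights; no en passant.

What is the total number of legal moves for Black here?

15

Black to move; king on g1.
In check: no.
Legal moves: Kh2, Kg2, Kf2, Kh1, Kf1, Bh7, Bg6, Bf5, Be4+, Bd3, Bc2, Ba2, cxb3, a4, c2.
Count: 15.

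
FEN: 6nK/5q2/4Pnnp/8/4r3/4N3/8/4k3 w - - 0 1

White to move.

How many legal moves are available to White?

0

White to move; king on h8.
In check: yes, from the black knight on g6.
Legal moves: none.
Count: 0.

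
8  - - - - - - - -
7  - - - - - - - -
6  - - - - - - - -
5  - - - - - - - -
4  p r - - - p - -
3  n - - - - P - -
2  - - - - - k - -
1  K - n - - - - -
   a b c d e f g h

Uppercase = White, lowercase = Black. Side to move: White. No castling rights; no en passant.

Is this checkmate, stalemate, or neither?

stalemate

White to move; white king on a1.
In check: no.
King squares — b1: attacked by Na3; a2: attacked by Nc1; b2: attacked by Rb4.
Legal moves for White: none.
Not in check and no legal moves → stalemate.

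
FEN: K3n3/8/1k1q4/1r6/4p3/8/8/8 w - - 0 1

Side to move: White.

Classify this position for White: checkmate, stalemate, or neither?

stalemate

White to move; white king on a8.
In check: no.
King squares — a7: attacked by Kb6; b7: attacked by Kb6; b8: attacked by Qd6.
Legal moves for White: none.
Not in check and no legal moves → stalemate.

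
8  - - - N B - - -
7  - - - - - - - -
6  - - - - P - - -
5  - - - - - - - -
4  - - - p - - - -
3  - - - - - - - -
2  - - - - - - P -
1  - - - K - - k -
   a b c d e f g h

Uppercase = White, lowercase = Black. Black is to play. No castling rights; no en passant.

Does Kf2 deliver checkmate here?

no

After Kf2: white king on d1; in check: no.
White is not in check, so this cannot be checkmate.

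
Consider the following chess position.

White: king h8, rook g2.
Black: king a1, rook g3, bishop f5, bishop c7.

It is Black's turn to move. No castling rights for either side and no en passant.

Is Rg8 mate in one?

After Rg8: white king on h8; in check: yes, from the black rook on g8.
White has 2 legal replies: Kxg8, Rxg8.
In check but a legal move exists → not checkmate.

no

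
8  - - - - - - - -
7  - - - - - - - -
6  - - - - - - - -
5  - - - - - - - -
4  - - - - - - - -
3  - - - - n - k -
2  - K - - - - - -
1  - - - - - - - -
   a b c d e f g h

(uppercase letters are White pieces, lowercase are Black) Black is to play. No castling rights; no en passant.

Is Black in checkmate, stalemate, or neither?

Black to move; black king on g3.
In check: no.
Legal moves for Black: Kh4, Kg4, Kf4, Kh3, Kf3, Kh2, Kg2, Kf2, Nf5, Nd5, Ng4, Nc4+, Ng2, Nc2, Nf1, Nd1+.
Black has 16 legal moves and is not in check → neither.

neither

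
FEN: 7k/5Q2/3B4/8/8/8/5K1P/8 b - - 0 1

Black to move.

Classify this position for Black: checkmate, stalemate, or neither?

stalemate

Black to move; black king on h8.
In check: no.
King squares — g7: attacked by Qf7; h7: attacked by Qf7; g8: attacked by Qf7.
Legal moves for Black: none.
Not in check and no legal moves → stalemate.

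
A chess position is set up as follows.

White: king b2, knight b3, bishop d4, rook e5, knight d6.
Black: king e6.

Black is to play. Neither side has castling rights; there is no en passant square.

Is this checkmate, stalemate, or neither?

neither

Black to move; black king on e6.
In check: yes, from the white rook on e5.
Legal moves for Black: Kd7, Kf6, Kxd6.
Black is in check but has 3 legal moves → neither.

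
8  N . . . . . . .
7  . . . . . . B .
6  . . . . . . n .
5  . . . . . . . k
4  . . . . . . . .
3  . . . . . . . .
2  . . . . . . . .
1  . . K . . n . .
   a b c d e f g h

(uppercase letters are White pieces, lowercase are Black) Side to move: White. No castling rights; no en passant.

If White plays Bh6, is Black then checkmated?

no

After Bh6: black king on h5; in check: no.
Black is not in check, so this cannot be checkmate.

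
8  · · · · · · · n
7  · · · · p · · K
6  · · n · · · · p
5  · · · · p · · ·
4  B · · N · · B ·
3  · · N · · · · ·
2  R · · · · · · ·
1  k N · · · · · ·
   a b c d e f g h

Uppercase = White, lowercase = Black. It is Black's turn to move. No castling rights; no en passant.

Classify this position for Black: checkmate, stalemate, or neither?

Black to move; black king on a1.
In check: yes, from the white rook on a2.
King squares — b1: attacked by Nc3; a2: attacked by Nc3; b2: attacked by Ra2.
Legal moves for Black: none.
In check with no legal moves → checkmate.

checkmate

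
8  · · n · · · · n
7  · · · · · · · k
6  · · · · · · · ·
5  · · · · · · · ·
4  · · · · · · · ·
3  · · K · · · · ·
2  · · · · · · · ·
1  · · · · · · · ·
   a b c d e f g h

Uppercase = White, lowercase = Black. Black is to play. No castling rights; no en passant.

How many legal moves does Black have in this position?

Black to move; king on h7.
In check: no.
Legal moves: Nf7, Ng6, Ne7, Na7, Nd6, Nb6, Kg8, Kg7, Kh6, Kg6.
Count: 10.

10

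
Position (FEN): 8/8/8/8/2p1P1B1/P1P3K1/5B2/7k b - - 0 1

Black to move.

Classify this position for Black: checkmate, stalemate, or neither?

Black to move; black king on h1.
In check: no.
King squares — g1: attacked by Bf2; g2: attacked by Kg3; h2: attacked by Kg3.
Legal moves for Black: none.
Not in check and no legal moves → stalemate.

stalemate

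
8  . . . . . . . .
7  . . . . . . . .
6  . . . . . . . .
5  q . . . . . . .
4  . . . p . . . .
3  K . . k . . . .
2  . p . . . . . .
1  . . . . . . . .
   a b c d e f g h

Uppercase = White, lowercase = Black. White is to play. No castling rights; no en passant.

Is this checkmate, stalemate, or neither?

White to move; white king on a3.
In check: yes, from the black queen on a5.
King squares — a2: attacked by Qa5; b2: available; b3: available; a4: attacked by Qa5; b4: attacked by Qa5.
Legal moves for White: Kb3, Kxb2.
White is in check but has 2 legal moves → neither.

neither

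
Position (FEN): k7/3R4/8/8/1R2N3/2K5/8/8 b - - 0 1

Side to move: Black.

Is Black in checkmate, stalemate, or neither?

Black to move; black king on a8.
In check: no.
King squares — a7: attacked by Rd7; b7: attacked by Rb4; b8: attacked by Rb4.
Legal moves for Black: none.
Not in check and no legal moves → stalemate.

stalemate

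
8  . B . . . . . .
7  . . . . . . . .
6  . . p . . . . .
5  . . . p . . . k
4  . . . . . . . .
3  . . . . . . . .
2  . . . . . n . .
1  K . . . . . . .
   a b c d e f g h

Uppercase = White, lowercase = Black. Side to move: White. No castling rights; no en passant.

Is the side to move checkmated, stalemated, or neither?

White to move; white king on a1.
In check: no.
Legal moves for White: Bc7, Ba7, Bd6, Be5, Bf4, Bg3, Bh2, Kb2, Ka2, Kb1.
White has 10 legal moves and is not in check → neither.

neither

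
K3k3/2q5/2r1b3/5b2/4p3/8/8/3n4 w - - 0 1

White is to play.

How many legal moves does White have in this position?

0

White to move; king on a8.
In check: no.
Legal moves: none.
Count: 0.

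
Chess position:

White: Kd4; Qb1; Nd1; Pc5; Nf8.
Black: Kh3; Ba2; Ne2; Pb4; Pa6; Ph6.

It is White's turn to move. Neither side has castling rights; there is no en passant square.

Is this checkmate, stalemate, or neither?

neither

White to move; white king on d4.
In check: yes, from the black knight on e2.
Legal moves for White: Ke5, Ke4, Ke3, Kd3.
White is in check but has 4 legal moves → neither.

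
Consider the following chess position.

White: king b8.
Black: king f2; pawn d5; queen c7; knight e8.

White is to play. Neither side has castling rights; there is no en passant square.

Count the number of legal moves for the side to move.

White to move; king on b8.
In check: yes, from the black queen on c7.
Legal moves: Ka8.
Count: 1.

1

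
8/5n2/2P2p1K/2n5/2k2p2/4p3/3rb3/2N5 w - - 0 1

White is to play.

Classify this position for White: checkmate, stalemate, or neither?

White to move; white king on h6.
In check: yes, from the black knight on f7.
King squares — g5: attacked by Pf6; h5: attacked by Be2; g6: available; g7: available; h7: available.
Legal moves for White: Kh7, Kg7, Kg6.
White is in check but has 3 legal moves → neither.

neither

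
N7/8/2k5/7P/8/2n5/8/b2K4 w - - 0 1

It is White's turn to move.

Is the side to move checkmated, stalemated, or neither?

White to move; white king on d1.
In check: yes, from the black knight on c3.
Legal moves for White: Kd2, Kc2, Ke1, Kc1.
White is in check but has 4 legal moves → neither.

neither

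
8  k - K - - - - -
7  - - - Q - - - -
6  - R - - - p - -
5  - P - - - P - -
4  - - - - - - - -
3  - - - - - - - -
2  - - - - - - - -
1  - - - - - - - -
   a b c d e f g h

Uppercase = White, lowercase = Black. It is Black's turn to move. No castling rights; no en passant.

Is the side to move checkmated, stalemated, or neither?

Black to move; black king on a8.
In check: no.
King squares — a7: attacked by Qd7; b7: attacked by Rb6; b8: attacked by Rb6.
Legal moves for Black: none.
Not in check and no legal moves → stalemate.

stalemate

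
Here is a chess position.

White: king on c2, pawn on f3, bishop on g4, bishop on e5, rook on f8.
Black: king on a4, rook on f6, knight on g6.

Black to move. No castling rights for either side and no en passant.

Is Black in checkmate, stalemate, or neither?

Black to move; black king on a4.
In check: no.
Legal moves for Black include: Nh8, Nxf8, Ne7, Nxe5, Nh4, Nf4, Rxf8, Rf7, Re6, Rd6, Rc6+, Rb6, Ra6, Rf5, Rf4, Rxf3, Kb5, Ka5, ... (list truncated; more exist).
Black has legal moves and is not in check → neither.

neither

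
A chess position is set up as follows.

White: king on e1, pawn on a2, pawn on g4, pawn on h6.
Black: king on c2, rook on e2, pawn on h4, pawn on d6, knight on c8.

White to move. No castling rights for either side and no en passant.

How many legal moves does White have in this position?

2

White to move; king on e1.
In check: yes, from the black rook on e2.
Legal moves: Kxe2, Kf1.
Count: 2.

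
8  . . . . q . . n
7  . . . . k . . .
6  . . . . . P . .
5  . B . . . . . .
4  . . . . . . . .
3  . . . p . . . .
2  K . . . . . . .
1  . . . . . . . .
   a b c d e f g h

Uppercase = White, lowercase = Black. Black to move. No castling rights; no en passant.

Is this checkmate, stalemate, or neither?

Black to move; black king on e7.
In check: yes, from the white pawn on f6.
Legal moves for Black: Kf8, Kd8, Kf7, Kxf6, Ke6, Kd6.
Black is in check but has 6 legal moves → neither.

neither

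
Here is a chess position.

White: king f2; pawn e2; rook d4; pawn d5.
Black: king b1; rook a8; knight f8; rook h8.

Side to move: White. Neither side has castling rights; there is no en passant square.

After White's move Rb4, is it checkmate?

no

After Rb4: black king on b1; in check: yes, from the white rook on b4.
Black has 4 legal replies: Kc2, Ka2, Kc1, Ka1.
In check but a legal move exists → not checkmate.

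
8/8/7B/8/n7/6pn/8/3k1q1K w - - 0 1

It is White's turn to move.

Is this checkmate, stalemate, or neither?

checkmate

White to move; white king on h1.
In check: yes, from the black queen on f1.
King squares — g1: attacked by Qf1; g2: attacked by Qf1; h2: attacked by Pg3.
Legal moves for White: none.
In check with no legal moves → checkmate.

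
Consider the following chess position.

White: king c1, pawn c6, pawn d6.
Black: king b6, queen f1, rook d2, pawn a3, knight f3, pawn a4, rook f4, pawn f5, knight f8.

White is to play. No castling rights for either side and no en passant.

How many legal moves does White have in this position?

0

White to move; king on c1.
In check: yes, from the black queen on f1.
Legal moves: none.
Count: 0.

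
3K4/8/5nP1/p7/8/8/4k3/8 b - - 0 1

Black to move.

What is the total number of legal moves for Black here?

17

Black to move; king on e2.
In check: no.
Legal moves: Ng8, Ne8, Nh7, Nd7, Nh5, Nd5, Ng4, Ne4, Kf3, Ke3, Kd3, Kf2, Kd2, Kf1, Ke1, Kd1, a4.
Count: 17.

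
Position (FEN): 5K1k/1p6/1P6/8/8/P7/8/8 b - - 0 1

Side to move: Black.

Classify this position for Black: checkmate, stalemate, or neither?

Black to move; black king on h8.
In check: no.
Legal moves for Black: Kh7.
Black has 1 legal move and is not in check → neither.

neither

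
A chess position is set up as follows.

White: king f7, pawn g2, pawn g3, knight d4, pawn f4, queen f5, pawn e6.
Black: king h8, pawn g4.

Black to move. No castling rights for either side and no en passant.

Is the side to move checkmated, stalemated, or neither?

Black to move; black king on h8.
In check: no.
King squares — g7: attacked by Kf7; h7: attacked by Qf5; g8: attacked by Kf7.
Legal moves for Black: none.
Not in check and no legal moves → stalemate.

stalemate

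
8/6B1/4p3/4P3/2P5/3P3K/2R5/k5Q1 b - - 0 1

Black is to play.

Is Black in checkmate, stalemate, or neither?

checkmate

Black to move; black king on a1.
In check: yes, from the white queen on g1.
King squares — b1: attacked by Qg1; a2: attacked by Rc2; b2: attacked by Rc2.
Legal moves for Black: none.
In check with no legal moves → checkmate.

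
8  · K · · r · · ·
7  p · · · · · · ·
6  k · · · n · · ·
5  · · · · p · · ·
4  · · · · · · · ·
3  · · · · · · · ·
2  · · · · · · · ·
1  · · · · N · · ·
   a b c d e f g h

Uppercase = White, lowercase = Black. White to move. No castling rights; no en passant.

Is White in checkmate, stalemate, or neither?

checkmate

White to move; white king on b8.
In check: yes, from the black rook on e8.
King squares — a7: attacked by Ka6; b7: attacked by Ka6; c7: attacked by Ne6; a8: attacked by Re8; c8: attacked by Re8.
Legal moves for White: none.
In check with no legal moves → checkmate.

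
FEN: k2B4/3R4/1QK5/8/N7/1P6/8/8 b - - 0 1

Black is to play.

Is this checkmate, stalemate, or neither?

Black to move; black king on a8.
In check: no.
King squares — a7: attacked by Qb6; b7: attacked by Qb6; b8: attacked by Qb6.
Legal moves for Black: none.
Not in check and no legal moves → stalemate.

stalemate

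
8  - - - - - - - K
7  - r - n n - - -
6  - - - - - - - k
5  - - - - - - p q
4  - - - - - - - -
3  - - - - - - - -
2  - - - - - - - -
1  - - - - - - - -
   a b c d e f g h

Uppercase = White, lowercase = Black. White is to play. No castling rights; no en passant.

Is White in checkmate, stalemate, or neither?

stalemate

White to move; white king on h8.
In check: no.
King squares — g7: attacked by Kh6; h7: attacked by Kh6; g8: attacked by Ne7.
Legal moves for White: none.
Not in check and no legal moves → stalemate.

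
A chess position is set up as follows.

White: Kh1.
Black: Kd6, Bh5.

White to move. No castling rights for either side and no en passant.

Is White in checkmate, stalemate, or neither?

neither

White to move; white king on h1.
In check: no.
Legal moves for White: Kh2, Kg2, Kg1.
White has 3 legal moves and is not in check → neither.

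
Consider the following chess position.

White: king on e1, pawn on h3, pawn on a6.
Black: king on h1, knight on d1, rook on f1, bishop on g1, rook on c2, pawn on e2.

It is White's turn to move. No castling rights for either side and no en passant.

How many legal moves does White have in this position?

White to move; king on e1.
In check: yes, from the black rook on f1.
Legal moves: none.
Count: 0.

0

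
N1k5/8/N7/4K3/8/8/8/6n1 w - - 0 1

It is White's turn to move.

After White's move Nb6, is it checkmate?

no

After Nb6: black king on c8; in check: yes, from the white knight on b6.
Black has 2 legal replies: Kd8, Kb7.
In check but a legal move exists → not checkmate.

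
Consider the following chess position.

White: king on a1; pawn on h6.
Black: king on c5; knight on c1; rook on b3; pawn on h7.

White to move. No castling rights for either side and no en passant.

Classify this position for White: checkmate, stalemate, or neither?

White to move; white king on a1.
In check: no.
King squares — b1: attacked by Rb3; a2: attacked by Nc1; b2: attacked by Rb3.
Legal moves for White: none.
Not in check and no legal moves → stalemate.

stalemate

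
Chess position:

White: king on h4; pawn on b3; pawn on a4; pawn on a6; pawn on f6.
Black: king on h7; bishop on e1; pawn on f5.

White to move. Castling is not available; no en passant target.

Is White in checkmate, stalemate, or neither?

neither

White to move; white king on h4.
In check: yes, from the black bishop on e1.
King squares — g3: attacked by Be1; h3: available; g4: attacked by Pf5; g5: available; h5: available.
Legal moves for White: Kh5, Kg5, Kh3.
White is in check but has 3 legal moves → neither.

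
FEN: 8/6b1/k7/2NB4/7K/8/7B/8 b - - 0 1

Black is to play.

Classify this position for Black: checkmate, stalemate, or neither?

neither

Black to move; black king on a6.
In check: yes, from the white knight on c5.
Legal moves for Black: Ka7, Kb6, Kb5, Ka5.
Black is in check but has 4 legal moves → neither.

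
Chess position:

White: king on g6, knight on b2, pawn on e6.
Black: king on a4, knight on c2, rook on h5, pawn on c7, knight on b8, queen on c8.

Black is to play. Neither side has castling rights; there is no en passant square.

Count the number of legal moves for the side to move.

Black to move; king on a4.
In check: yes, from the white knight on b2.
Legal moves: Kb5, Ka5, Kb4, Kb3, Ka3.
Count: 5.

5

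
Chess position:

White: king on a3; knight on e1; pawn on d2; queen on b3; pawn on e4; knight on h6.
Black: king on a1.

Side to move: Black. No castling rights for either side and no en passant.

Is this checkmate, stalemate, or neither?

stalemate

Black to move; black king on a1.
In check: no.
King squares — b1: attacked by Qb3; a2: attacked by Ka3; b2: attacked by Ka3.
Legal moves for Black: none.
Not in check and no legal moves → stalemate.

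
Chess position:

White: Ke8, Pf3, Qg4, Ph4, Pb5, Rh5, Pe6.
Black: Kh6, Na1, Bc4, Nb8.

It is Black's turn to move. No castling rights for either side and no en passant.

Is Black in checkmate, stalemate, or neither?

Black to move; black king on h6.
In check: yes, from the white rook on h5.
King squares — g5: attacked by Qg4; h5: attacked by Qg4; g6: attacked by Qg4; g7: attacked by Qg4; h7: attacked by Rh5.
Legal moves for Black: none.
In check with no legal moves → checkmate.

checkmate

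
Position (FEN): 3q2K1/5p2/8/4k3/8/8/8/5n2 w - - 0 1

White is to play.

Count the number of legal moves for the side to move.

3

White to move; king on g8.
In check: yes, from the black queen on d8.
Legal moves: Kh7, Kg7, Kxf7.
Count: 3.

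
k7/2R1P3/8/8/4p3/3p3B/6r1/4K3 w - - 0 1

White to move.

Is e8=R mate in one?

After e8=R: black king on a8; in check: yes, from the white rook on e8.
King squares — a7: attacked by Rc7; b7: attacked by Rc7; b8: attacked by Re8.
Black has no legal moves → checkmate.

yes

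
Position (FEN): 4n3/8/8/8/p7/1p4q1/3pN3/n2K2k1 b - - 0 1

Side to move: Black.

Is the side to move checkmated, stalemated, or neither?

Black to move; black king on g1.
In check: yes, from the white knight on e2.
Legal moves for Black: Kh2, Kg2, Kf2, Kh1, Kf1.
Black is in check but has 5 legal moves → neither.

neither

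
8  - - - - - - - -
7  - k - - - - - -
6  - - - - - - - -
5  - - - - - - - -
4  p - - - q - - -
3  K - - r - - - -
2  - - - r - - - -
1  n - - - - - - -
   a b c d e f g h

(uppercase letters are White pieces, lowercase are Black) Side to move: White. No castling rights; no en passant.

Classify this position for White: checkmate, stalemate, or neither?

checkmate

White to move; white king on a3.
In check: yes, from the black rook on d3.
King squares — a2: attacked by Rd2; b2: attacked by Rd2; b3: attacked by Na1; a4: attacked by Qe4; b4: attacked by Qe4.
Legal moves for White: none.
In check with no legal moves → checkmate.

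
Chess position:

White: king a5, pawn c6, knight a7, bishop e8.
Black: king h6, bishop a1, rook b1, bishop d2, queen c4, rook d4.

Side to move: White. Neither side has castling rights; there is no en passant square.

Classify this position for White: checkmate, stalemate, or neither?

checkmate

White to move; white king on a5.
In check: yes, from the black bishop on d2.
King squares — a4: attacked by Qc4; b4: attacked by Rb1; b5: attacked by Rb1; a6: attacked by Qc4; b6: attacked by Rb1.
Legal moves for White: none.
In check with no legal moves → checkmate.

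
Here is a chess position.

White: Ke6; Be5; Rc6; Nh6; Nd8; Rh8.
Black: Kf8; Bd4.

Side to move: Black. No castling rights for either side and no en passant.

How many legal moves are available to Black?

Black to move; king on f8.
In check: yes, from the white rook on h8.
Legal moves: none.
Count: 0.

0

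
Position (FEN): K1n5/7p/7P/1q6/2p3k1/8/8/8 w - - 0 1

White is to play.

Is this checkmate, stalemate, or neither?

White to move; white king on a8.
In check: no.
King squares — a7: attacked by Nc8; b7: attacked by Qb5; b8: attacked by Qb5.
Legal moves for White: none.
Not in check and no legal moves → stalemate.

stalemate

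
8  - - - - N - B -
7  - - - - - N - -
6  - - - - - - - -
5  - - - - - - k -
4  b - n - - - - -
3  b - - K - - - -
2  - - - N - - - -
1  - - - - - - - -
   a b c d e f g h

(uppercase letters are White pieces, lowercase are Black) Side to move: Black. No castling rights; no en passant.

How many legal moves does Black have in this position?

Black to move; king on g5.
In check: yes, from the white knight on f7.
Legal moves: Kg6, Kh5, Kf5, Kh4, Kg4, Kf4.
Count: 6.

6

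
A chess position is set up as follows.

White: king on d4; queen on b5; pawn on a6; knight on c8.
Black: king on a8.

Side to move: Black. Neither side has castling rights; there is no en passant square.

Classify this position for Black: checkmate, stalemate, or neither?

stalemate

Black to move; black king on a8.
In check: no.
King squares — a7: attacked by Nc8; b7: attacked by Qb5; b8: attacked by Qb5.
Legal moves for Black: none.
Not in check and no legal moves → stalemate.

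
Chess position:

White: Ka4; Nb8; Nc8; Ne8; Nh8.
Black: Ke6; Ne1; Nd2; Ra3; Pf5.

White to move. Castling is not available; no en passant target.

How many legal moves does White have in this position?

3

White to move; king on a4.
In check: yes, from the black rook on a3.
Legal moves: Kb5, Kb4, Kxa3.
Count: 3.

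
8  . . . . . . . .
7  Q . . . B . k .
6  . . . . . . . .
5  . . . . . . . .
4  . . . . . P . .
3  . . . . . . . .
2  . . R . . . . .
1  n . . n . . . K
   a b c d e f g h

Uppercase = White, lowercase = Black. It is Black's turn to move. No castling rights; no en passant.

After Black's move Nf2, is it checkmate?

After Nf2: white king on h1; in check: yes, from the black knight on f2.
White has 5 legal replies: Kh2, Kg2, Kg1, Qxf2, Rxf2.
In check but a legal move exists → not checkmate.

no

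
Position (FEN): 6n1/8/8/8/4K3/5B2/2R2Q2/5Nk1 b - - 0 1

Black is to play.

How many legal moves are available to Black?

0

Black to move; king on g1.
In check: yes, from the white queen on f2.
Legal moves: none.
Count: 0.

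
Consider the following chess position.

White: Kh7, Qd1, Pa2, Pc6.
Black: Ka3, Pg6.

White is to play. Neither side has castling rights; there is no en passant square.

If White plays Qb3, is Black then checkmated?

yes

After Qb3: black king on a3; in check: yes, from the white queen on b3.
King squares — a2: attacked by Qb3; b2: attacked by Qb3; b3: attacked by Pa2; a4: attacked by Qb3; b4: attacked by Qb3.
Black has no legal moves → checkmate.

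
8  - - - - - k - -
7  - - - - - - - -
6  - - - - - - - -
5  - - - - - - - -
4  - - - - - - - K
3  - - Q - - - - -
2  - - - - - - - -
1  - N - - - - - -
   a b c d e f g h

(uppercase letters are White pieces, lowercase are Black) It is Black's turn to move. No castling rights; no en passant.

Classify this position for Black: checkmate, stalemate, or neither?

neither

Black to move; black king on f8.
In check: no.
Legal moves for Black: Kg8, Ke8, Kf7, Ke7.
Black has 4 legal moves and is not in check → neither.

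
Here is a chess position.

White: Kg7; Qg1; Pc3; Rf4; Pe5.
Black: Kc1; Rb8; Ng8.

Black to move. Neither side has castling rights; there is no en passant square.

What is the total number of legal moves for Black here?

Black to move; king on c1.
In check: yes, from the white queen on g1.
Legal moves: Kd2, Kc2, Kb2.
Count: 3.

3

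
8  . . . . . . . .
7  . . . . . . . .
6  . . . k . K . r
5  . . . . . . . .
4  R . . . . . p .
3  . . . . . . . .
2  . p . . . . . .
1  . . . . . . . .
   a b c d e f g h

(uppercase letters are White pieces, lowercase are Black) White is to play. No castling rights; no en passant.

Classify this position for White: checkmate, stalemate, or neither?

White to move; white king on f6.
In check: yes, from the black rook on h6.
King squares — e5: attacked by Kd6; f5: available; g5: available; e6: attacked by Kd6; g6: attacked by Rh6; e7: attacked by Kd6; f7: available; g7: available.
Legal moves for White: Kg7, Kf7, Kg5, Kf5.
White is in check but has 4 legal moves → neither.

neither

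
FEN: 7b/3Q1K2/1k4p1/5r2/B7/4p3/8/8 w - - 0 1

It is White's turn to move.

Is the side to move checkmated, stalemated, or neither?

White to move; white king on f7.
In check: yes, from the black rook on f5.
King squares — e6: available; f6: attacked by Rf5; g6: available; e7: available; g7: attacked by Bh8; e8: available; f8: attacked by Rf5; g8: available.
Legal moves for White: Kg8, Ke8, Ke7, Kxg6, Ke6, Qxf5.
White is in check but has 6 legal moves → neither.

neither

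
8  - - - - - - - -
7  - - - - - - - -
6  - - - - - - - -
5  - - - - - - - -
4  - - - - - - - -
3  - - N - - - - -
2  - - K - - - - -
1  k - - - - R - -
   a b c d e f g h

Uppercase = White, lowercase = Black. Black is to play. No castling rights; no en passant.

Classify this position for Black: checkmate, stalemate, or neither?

Black to move; black king on a1.
In check: yes, from the white rook on f1.
King squares — b1: attacked by Rf1; a2: attacked by Nc3; b2: attacked by Kc2.
Legal moves for Black: none.
In check with no legal moves → checkmate.

checkmate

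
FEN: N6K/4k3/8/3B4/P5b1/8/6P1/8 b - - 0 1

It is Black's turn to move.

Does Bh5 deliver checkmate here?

After Bh5: white king on h8; in check: no.
White is not in check, so this cannot be checkmate.

no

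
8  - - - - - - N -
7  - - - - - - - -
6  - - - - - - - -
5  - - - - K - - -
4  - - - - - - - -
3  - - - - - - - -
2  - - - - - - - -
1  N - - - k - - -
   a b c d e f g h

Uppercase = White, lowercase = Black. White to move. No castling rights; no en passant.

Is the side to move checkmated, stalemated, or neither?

White to move; white king on e5.
In check: no.
Legal moves for White: Ne7, Nh6, Nf6, Kf6, Ke6, Kd6, Kf5, Kd5, Kf4, Ke4, Kd4, Nb3, Nc2+.
White has 13 legal moves and is not in check → neither.

neither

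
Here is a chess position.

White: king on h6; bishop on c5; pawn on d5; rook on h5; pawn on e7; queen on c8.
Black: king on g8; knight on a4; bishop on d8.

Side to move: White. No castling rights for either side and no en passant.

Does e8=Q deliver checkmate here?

yes

After e8=Q: black king on g8; in check: yes, from the white queen on e8.
King squares — f7: attacked by Qe8; g7: attacked by Kh6; h7: attacked by Kh6; f8: attacked by Bc5; h8: attacked by Qe8.
Black has no legal moves → checkmate.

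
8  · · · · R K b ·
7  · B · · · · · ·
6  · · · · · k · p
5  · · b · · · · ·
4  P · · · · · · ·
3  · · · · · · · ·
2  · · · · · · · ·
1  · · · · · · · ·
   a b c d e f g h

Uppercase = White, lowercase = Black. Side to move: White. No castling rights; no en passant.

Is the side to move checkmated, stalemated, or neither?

White to move; white king on f8.
In check: yes, from the black bishop on c5.
Legal moves for White: Kxg8, Re7.
White is in check but has 2 legal moves → neither.

neither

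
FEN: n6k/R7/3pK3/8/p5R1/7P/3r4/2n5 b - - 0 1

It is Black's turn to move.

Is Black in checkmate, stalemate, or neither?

Black to move; black king on h8.
In check: no.
Legal moves for Black include: Nc7+, Nb6, Rd5, Rd4, Rd3, Rh2, Rg2, Rf2, Re2+, Rc2, Rb2, Ra2, Rd1, Nd3, Nb3, Ne2, Na2, d5, ... (list truncated; more exist).
Black has legal moves and is not in check → neither.

neither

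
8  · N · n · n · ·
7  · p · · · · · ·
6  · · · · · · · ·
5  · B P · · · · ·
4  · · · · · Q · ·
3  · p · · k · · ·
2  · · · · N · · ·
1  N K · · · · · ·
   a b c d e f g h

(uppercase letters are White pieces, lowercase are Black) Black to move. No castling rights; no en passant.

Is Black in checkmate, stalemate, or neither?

Black to move; black king on e3.
In check: yes, from the white queen on f4.
King squares — d2: attacked by Qf4; e2: attacked by Bb5; f2: attacked by Qf4; d3: attacked by Bb5; f3: attacked by Qf4; d4: attacked by Ne2; e4: attacked by Qf4; f4: attacked by Ne2.
Legal moves for Black: none.
In check with no legal moves → checkmate.

checkmate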